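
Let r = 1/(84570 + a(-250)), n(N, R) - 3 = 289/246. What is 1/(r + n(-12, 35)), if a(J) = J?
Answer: 10371360/43298443 ≈ 0.23953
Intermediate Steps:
n(N, R) = 1027/246 (n(N, R) = 3 + 289/246 = 1027/246)
r = 1/84320 (r = 1/(84570 - 250) = 1/84320 ≈ 1.1860e-5)
1/(r + n(-12, 35)) = 1/(1/84320 + 1027/246) = 1/(43298443/10371360) = 10371360/43298443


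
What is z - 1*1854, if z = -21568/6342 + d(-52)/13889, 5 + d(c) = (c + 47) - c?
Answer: -81803549020/44042019 ≈ -1857.4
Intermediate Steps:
d(c) = 42 (d(c) = -5 + ((c + 47) - c) = -5 + ((47 + c) - c) = -5 + 47 = 42)
z = -149645794/44042019 (z = -21568/6342 + 42/13889 = -21568*1/6342 + 42*(1/13889) = -10784/3171 + 42/13889 = -149645794/44042019 ≈ -3.3978)
z - 1*1854 = -149645794/44042019 - 1*1854 = -149645794/44042019 - 1854 = -81803549020/44042019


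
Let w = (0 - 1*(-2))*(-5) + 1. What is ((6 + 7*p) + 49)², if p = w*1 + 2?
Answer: 36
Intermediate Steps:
w = -9 (w = (0 + 2)*(-5) + 1 = 2*(-5) + 1 = -10 + 1 = -9)
p = -7 (p = -9*1 + 2 = -9 + 2 = -7)
((6 + 7*p) + 49)² = ((6 + 7*(-7)) + 49)² = ((6 - 49) + 49)² = (-43 + 49)² = 6² = 36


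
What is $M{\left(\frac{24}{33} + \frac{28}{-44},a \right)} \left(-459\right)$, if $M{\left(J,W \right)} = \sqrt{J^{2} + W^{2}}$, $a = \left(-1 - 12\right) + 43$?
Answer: $- \frac{459 \sqrt{108901}}{11} \approx -13770.0$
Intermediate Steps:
$a = 30$ ($a = -13 + 43 = 30$)
$M{\left(\frac{24}{33} + \frac{28}{-44},a \right)} \left(-459\right) = \sqrt{\left(\frac{24}{33} + \frac{28}{-44}\right)^{2} + 30^{2}} \left(-459\right) = \sqrt{\left(24 \cdot \frac{1}{33} + 28 \left(- \frac{1}{44}\right)\right)^{2} + 900} \left(-459\right) = \sqrt{\left(\frac{8}{11} - \frac{7}{11}\right)^{2} + 900} \left(-459\right) = \sqrt{\left(\frac{1}{11}\right)^{2} + 900} \left(-459\right) = \sqrt{\frac{1}{121} + 900} \left(-459\right) = \sqrt{\frac{108901}{121}} \left(-459\right) = \frac{\sqrt{108901}}{11} \left(-459\right) = - \frac{459 \sqrt{108901}}{11}$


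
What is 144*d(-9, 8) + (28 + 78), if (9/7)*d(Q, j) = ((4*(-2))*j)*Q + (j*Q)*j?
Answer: 106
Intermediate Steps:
d(Q, j) = -56*Q*j/9 + 7*Q*j**2/9 (d(Q, j) = 7*(((4*(-2))*j)*Q + (j*Q)*j)/9 = 7*((-8*j)*Q + (Q*j)*j)/9 = 7*(-8*Q*j + Q*j**2)/9 = 7*(Q*j**2 - 8*Q*j)/9 = -56*Q*j/9 + 7*Q*j**2/9)
144*d(-9, 8) + (28 + 78) = 144*((7/9)*(-9)*8*(-8 + 8)) + (28 + 78) = 144*((7/9)*(-9)*8*0) + 106 = 144*0 + 106 = 0 + 106 = 106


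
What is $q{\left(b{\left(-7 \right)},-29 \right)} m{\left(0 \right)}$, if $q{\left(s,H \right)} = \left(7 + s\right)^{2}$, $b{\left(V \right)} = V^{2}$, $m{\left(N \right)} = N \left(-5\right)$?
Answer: $0$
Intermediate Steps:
$m{\left(N \right)} = - 5 N$
$q{\left(b{\left(-7 \right)},-29 \right)} m{\left(0 \right)} = \left(7 + \left(-7\right)^{2}\right)^{2} \left(\left(-5\right) 0\right) = \left(7 + 49\right)^{2} \cdot 0 = 56^{2} \cdot 0 = 3136 \cdot 0 = 0$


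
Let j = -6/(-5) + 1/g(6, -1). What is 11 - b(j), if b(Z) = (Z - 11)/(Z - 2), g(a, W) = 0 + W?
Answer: 5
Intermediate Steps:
g(a, W) = W
j = ⅕ (j = -6/(-5) + 1/(-1) = -6*(-⅕) + 1*(-1) = 6/5 - 1 = ⅕ ≈ 0.20000)
b(Z) = (-11 + Z)/(-2 + Z)
11 - b(j) = 11 - (-11 + ⅕)/(-2 + ⅕) = 11 - (-54)/((-9/5)*5) = 11 - (-5)*(-54)/(9*5) = 11 - 1*6 = 11 - 6 = 5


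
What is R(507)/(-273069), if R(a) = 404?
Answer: -404/273069 ≈ -0.0014795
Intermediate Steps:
R(507)/(-273069) = 404/(-273069) = 404*(-1/273069) = -404/273069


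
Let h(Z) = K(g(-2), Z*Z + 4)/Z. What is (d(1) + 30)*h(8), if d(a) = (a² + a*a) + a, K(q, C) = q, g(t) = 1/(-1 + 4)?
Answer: 11/8 ≈ 1.3750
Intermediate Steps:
g(t) = ⅓ (g(t) = 1/3 = ⅓)
d(a) = a + 2*a² (d(a) = (a² + a²) + a = 2*a² + a = a + 2*a²)
h(Z) = 1/(3*Z)
(d(1) + 30)*h(8) = (1*(1 + 2*1) + 30)*((⅓)/8) = (1*(1 + 2) + 30)*((⅓)*(⅛)) = (1*3 + 30)*(1/24) = (3 + 30)*(1/24) = 33*(1/24) = 11/8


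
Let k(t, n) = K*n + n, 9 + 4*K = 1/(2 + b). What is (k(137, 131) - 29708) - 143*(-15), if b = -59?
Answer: -3160915/114 ≈ -27727.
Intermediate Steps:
K = -257/114 (K = -9/4 + 1/(4*(2 - 59)) = -9/4 + (¼)/(-57) = -9/4 + (¼)*(-1/57) = -9/4 - 1/228 = -257/114 ≈ -2.2544)
k(t, n) = -143*n/114 (k(t, n) = -257*n/114 + n = -143*n/114)
(k(137, 131) - 29708) - 143*(-15) = (-143/114*131 - 29708) - 143*(-15) = (-18733/114 - 29708) + 2145 = -3405445/114 + 2145 = -3160915/114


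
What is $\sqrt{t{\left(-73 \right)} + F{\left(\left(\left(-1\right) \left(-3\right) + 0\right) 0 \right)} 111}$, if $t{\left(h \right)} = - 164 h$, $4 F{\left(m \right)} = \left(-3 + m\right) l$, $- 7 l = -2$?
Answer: $\frac{5 \sqrt{93674}}{14} \approx 109.31$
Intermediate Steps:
$l = \frac{2}{7}$ ($l = \left(- \frac{1}{7}\right) \left(-2\right) = \frac{2}{7} \approx 0.28571$)
$F{\left(m \right)} = - \frac{3}{14} + \frac{m}{14}$ ($F{\left(m \right)} = \frac{\left(-3 + m\right) \frac{2}{7}}{4} = \frac{- \frac{6}{7} + \frac{2 m}{7}}{4} = - \frac{3}{14} + \frac{m}{14}$)
$\sqrt{t{\left(-73 \right)} + F{\left(\left(\left(-1\right) \left(-3\right) + 0\right) 0 \right)} 111} = \sqrt{\left(-164\right) \left(-73\right) + \left(- \frac{3}{14} + \frac{\left(\left(-1\right) \left(-3\right) + 0\right) 0}{14}\right) 111} = \sqrt{11972 + \left(- \frac{3}{14} + \frac{\left(3 + 0\right) 0}{14}\right) 111} = \sqrt{11972 + \left(- \frac{3}{14} + \frac{3 \cdot 0}{14}\right) 111} = \sqrt{11972 + \left(- \frac{3}{14} + \frac{1}{14} \cdot 0\right) 111} = \sqrt{11972 + \left(- \frac{3}{14} + 0\right) 111} = \sqrt{11972 - \frac{333}{14}} = \sqrt{\frac{167275}{14}} = \frac{5 \sqrt{93674}}{14}$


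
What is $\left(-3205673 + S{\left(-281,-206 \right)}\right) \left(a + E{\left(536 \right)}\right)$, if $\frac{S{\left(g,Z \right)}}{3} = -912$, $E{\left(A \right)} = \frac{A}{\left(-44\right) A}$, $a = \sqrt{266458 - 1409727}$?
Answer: $\frac{3208409}{44} - 3208409 i \sqrt{1143269} \approx 72918.0 - 3.4306 \cdot 10^{9} i$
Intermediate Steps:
$a = i \sqrt{1143269}$ ($a = \sqrt{266458 - 1409727} = \sqrt{-1143269} = i \sqrt{1143269} \approx 1069.2 i$)
$E{\left(A \right)} = - \frac{1}{44}$ ($E{\left(A \right)} = A \left(- \frac{1}{44 A}\right) = - \frac{1}{44}$)
$S{\left(g,Z \right)} = -2736$ ($S{\left(g,Z \right)} = 3 \left(-912\right) = -2736$)
$\left(-3205673 + S{\left(-281,-206 \right)}\right) \left(a + E{\left(536 \right)}\right) = \left(-3205673 - 2736\right) \left(i \sqrt{1143269} - \frac{1}{44}\right) = - 3208409 \left(- \frac{1}{44} + i \sqrt{1143269}\right) = \frac{3208409}{44} - 3208409 i \sqrt{1143269}$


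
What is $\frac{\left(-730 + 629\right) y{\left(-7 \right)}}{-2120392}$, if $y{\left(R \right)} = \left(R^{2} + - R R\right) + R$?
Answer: $- \frac{707}{2120392} \approx -0.00033343$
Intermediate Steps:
$y{\left(R \right)} = R$ ($y{\left(R \right)} = \left(R^{2} - R^{2}\right) + R = 0 + R = R$)
$\frac{\left(-730 + 629\right) y{\left(-7 \right)}}{-2120392} = \frac{\left(-730 + 629\right) \left(-7\right)}{-2120392} = \left(-101\right) \left(-7\right) \left(- \frac{1}{2120392}\right) = 707 \left(- \frac{1}{2120392}\right) = - \frac{707}{2120392}$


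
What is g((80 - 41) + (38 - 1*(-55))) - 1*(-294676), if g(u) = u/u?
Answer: 294677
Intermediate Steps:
g(u) = 1
g((80 - 41) + (38 - 1*(-55))) - 1*(-294676) = 1 - 1*(-294676) = 1 + 294676 = 294677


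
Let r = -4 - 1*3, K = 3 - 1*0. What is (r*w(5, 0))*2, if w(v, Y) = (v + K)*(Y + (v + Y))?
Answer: -560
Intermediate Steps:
K = 3 (K = 3 + 0 = 3)
r = -7 (r = -4 - 3 = -7)
w(v, Y) = (3 + v)*(v + 2*Y) (w(v, Y) = (v + 3)*(Y + (v + Y)) = (3 + v)*(Y + (Y + v)) = (3 + v)*(v + 2*Y))
(r*w(5, 0))*2 = -7*(5**2 + 3*5 + 6*0 + 2*0*5)*2 = -7*(25 + 15 + 0 + 0)*2 = -7*40*2 = -280*2 = -560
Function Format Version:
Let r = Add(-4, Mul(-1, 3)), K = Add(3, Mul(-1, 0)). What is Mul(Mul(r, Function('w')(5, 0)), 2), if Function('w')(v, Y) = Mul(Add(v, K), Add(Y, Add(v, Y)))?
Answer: -560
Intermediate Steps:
K = 3 (K = Add(3, 0) = 3)
r = -7 (r = Add(-4, -3) = -7)
Function('w')(v, Y) = Mul(Add(3, v), Add(v, Mul(2, Y))) (Function('w')(v, Y) = Mul(Add(v, 3), Add(Y, Add(v, Y))) = Mul(Add(3, v), Add(Y, Add(Y, v))) = Mul(Add(3, v), Add(v, Mul(2, Y))))
Mul(Mul(r, Function('w')(5, 0)), 2) = Mul(Mul(-7, Add(Pow(5, 2), Mul(3, 5), Mul(6, 0), Mul(2, 0, 5))), 2) = Mul(Mul(-7, Add(25, 15, 0, 0)), 2) = Mul(Mul(-7, 40), 2) = Mul(-280, 2) = -560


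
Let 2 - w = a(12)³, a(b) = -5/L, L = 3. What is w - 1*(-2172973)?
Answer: 58670450/27 ≈ 2.1730e+6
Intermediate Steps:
a(b) = -5/3
w = 179/27 (w = 2 - (-5/3)³ = 2 - 1*(-125/27) = 2 + 125/27 = 179/27 ≈ 6.6296)
w - 1*(-2172973) = 179/27 - 1*(-2172973) = 179/27 + 2172973 = 58670450/27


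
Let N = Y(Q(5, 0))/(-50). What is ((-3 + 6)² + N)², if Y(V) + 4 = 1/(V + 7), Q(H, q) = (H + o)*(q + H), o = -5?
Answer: 10093329/122500 ≈ 82.395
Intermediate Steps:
Q(H, q) = (-5 + H)*(H + q) (Q(H, q) = (H - 5)*(q + H) = (-5 + H)*(H + q))
Y(V) = -4 + 1/(7 + V) (Y(V) = -4 + 1/(V + 7) = -4 + 1/(7 + V))
N = 27/350 (N = ((-27 - 4*(5² - 5*5 - 5*0 + 5*0))/(7 + (5² - 5*5 - 5*0 + 5*0)))/(-50) = ((-27 - 4*(25 - 25 + 0 + 0))/(7 + (25 - 25 + 0 + 0)))*(-1/50) = ((-27 - 4*0)/(7 + 0))*(-1/50) = ((-27 + 0)/7)*(-1/50) = ((⅐)*(-27))*(-1/50) = -27/7*(-1/50) = 27/350 ≈ 0.077143)
((-3 + 6)² + N)² = ((-3 + 6)² + 27/350)² = (3² + 27/350)² = (9 + 27/350)² = (3177/350)² = 10093329/122500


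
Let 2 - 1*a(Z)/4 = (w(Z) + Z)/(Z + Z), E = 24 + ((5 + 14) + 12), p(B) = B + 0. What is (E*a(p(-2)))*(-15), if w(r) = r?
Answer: -3300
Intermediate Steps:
p(B) = B
E = 55 (E = 24 + (19 + 12) = 24 + 31 = 55)
a(Z) = 4 (a(Z) = 8 - 4*(Z + Z)/(Z + Z) = 8 - 4*2*Z/(2*Z) = 8 - 4*2*Z*1/(2*Z) = 8 - 4*1 = 8 - 4 = 4)
(E*a(p(-2)))*(-15) = (55*4)*(-15) = 220*(-15) = -3300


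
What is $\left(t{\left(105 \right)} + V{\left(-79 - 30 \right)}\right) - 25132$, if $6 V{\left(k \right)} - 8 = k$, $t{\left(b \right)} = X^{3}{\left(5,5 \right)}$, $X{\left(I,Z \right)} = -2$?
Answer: $- \frac{150941}{6} \approx -25157.0$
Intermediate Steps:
$t{\left(b \right)} = -8$ ($t{\left(b \right)} = \left(-2\right)^{3} = -8$)
$V{\left(k \right)} = \frac{4}{3} + \frac{k}{6}$
$\left(t{\left(105 \right)} + V{\left(-79 - 30 \right)}\right) - 25132 = \left(-8 + \left(\frac{4}{3} + \frac{-79 - 30}{6}\right)\right) - 25132 = \left(-8 + \left(\frac{4}{3} + \frac{1}{6} \left(-109\right)\right)\right) - 25132 = \left(-8 + \left(\frac{4}{3} - \frac{109}{6}\right)\right) - 25132 = \left(-8 - \frac{101}{6}\right) - 25132 = - \frac{149}{6} - 25132 = - \frac{150941}{6}$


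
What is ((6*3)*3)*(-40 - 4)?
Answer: -2376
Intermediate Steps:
((6*3)*3)*(-40 - 4) = (18*3)*(-44) = 54*(-44) = -2376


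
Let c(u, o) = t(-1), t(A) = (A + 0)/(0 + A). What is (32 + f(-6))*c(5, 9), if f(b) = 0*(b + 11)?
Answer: 32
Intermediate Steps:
t(A) = 1 (t(A) = A/A = 1)
c(u, o) = 1
f(b) = 0 (f(b) = 0*(11 + b) = 0)
(32 + f(-6))*c(5, 9) = (32 + 0)*1 = 32*1 = 32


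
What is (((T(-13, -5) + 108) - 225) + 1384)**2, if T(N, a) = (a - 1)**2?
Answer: 1697809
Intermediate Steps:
T(N, a) = (-1 + a)**2
(((T(-13, -5) + 108) - 225) + 1384)**2 = ((((-1 - 5)**2 + 108) - 225) + 1384)**2 = ((((-6)**2 + 108) - 225) + 1384)**2 = (((36 + 108) - 225) + 1384)**2 = ((144 - 225) + 1384)**2 = (-81 + 1384)**2 = 1303**2 = 1697809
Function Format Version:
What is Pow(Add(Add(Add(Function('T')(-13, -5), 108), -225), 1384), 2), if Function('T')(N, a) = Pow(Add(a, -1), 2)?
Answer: 1697809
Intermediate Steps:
Function('T')(N, a) = Pow(Add(-1, a), 2)
Pow(Add(Add(Add(Function('T')(-13, -5), 108), -225), 1384), 2) = Pow(Add(Add(Add(Pow(Add(-1, -5), 2), 108), -225), 1384), 2) = Pow(Add(Add(Add(Pow(-6, 2), 108), -225), 1384), 2) = Pow(Add(Add(Add(36, 108), -225), 1384), 2) = Pow(Add(Add(144, -225), 1384), 2) = Pow(Add(-81, 1384), 2) = Pow(1303, 2) = 1697809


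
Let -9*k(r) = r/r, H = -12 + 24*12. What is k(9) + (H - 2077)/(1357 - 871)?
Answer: -1855/486 ≈ -3.8169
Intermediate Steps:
H = 276 (H = -12 + 288 = 276)
k(r) = -1/9 (k(r) = -r/(9*r) = -1/9*1 = -1/9)
k(9) + (H - 2077)/(1357 - 871) = -1/9 + (276 - 2077)/(1357 - 871) = -1/9 - 1801/486 = -1855/486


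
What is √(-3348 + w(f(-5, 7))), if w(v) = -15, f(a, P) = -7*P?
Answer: I*√3363 ≈ 57.991*I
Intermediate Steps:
√(-3348 + w(f(-5, 7))) = √(-3348 - 15) = √(-3363) = I*√3363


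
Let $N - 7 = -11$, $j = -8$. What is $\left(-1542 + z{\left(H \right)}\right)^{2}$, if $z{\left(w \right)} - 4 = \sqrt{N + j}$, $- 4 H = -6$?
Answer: $2365432 - 6152 i \sqrt{3} \approx 2.3654 \cdot 10^{6} - 10656.0 i$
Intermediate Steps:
$H = \frac{3}{2}$ ($H = \left(- \frac{1}{4}\right) \left(-6\right) = \frac{3}{2} \approx 1.5$)
$N = -4$ ($N = 7 - 11 = -4$)
$z{\left(w \right)} = 4 + 2 i \sqrt{3}$ ($z{\left(w \right)} = 4 + \sqrt{-4 - 8} = 4 + \sqrt{-12} = 4 + 2 i \sqrt{3}$)
$\left(-1542 + z{\left(H \right)}\right)^{2} = \left(-1542 + \left(4 + 2 i \sqrt{3}\right)\right)^{2} = \left(-1538 + 2 i \sqrt{3}\right)^{2}$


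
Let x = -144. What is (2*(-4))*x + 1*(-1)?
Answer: 1151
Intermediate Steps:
(2*(-4))*x + 1*(-1) = (2*(-4))*(-144) + 1*(-1) = -8*(-144) - 1 = 1152 - 1 = 1151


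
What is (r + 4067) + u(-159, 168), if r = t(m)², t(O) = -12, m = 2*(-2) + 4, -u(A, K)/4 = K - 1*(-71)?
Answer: 3255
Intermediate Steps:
u(A, K) = -284 - 4*K (u(A, K) = -4*(K - 1*(-71)) = -4*(K + 71) = -4*(71 + K) = -284 - 4*K)
m = 0 (m = -4 + 4 = 0)
r = 144 (r = (-12)² = 144)
(r + 4067) + u(-159, 168) = (144 + 4067) + (-284 - 4*168) = 4211 + (-284 - 672) = 4211 - 956 = 3255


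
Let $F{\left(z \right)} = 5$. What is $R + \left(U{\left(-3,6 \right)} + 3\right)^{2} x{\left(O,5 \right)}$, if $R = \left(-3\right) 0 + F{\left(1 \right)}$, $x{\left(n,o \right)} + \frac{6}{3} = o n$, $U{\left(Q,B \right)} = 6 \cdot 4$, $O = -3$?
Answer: $-12388$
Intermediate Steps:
$U{\left(Q,B \right)} = 24$
$x{\left(n,o \right)} = -2 + n o$ ($x{\left(n,o \right)} = -2 + o n = -2 + n o$)
$R = 5$ ($R = \left(-3\right) 0 + 5 = 0 + 5 = 5$)
$R + \left(U{\left(-3,6 \right)} + 3\right)^{2} x{\left(O,5 \right)} = 5 + \left(24 + 3\right)^{2} \left(-2 - 15\right) = 5 + 27^{2} \left(-2 - 15\right) = 5 + 729 \left(-17\right) = 5 - 12393 = -12388$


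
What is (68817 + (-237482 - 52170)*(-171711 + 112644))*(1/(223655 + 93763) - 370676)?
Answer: -671008398859236399689/105806 ≈ -6.3419e+15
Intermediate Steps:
(68817 + (-237482 - 52170)*(-171711 + 112644))*(1/(223655 + 93763) - 370676) = (68817 - 289652*(-59067))*(1/317418 - 370676) = (68817 + 17108874684)*(1/317418 - 370676) = 17108943501*(-117659234567/317418) = -671008398859236399689/105806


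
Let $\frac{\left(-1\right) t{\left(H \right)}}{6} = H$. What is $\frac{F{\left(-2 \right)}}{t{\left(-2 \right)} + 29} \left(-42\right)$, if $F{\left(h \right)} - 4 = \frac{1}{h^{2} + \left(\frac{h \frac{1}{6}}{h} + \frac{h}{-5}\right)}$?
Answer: $- \frac{24276}{5617} \approx -4.3219$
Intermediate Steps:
$t{\left(H \right)} = - 6 H$
$F{\left(h \right)} = 4 + \frac{1}{\frac{1}{6} + h^{2} - \frac{h}{5}}$ ($F{\left(h \right)} = 4 + \frac{1}{h^{2} + \left(\frac{h \frac{1}{6}}{h} + \frac{h}{-5}\right)} = 4 + \frac{1}{h^{2} + \left(\frac{h \frac{1}{6}}{h} + h \left(- \frac{1}{5}\right)\right)} = 4 + \frac{1}{h^{2} + \left(\frac{\frac{1}{6} h}{h} - \frac{h}{5}\right)} = 4 + \frac{1}{h^{2} - \left(- \frac{1}{6} + \frac{h}{5}\right)} = 4 + \frac{1}{\frac{1}{6} + h^{2} - \frac{h}{5}}$)
$\frac{F{\left(-2 \right)}}{t{\left(-2 \right)} + 29} \left(-42\right) = \frac{2 \frac{1}{5 - -12 + 30 \left(-2\right)^{2}} \left(25 - -24 + 60 \left(-2\right)^{2}\right)}{\left(-6\right) \left(-2\right) + 29} \left(-42\right) = \frac{2 \frac{1}{5 + 12 + 30 \cdot 4} \left(25 + 24 + 60 \cdot 4\right)}{12 + 29} \left(-42\right) = \frac{2 \frac{1}{5 + 12 + 120} \left(25 + 24 + 240\right)}{41} \left(-42\right) = \frac{2 \cdot \frac{1}{137} \cdot 289}{41} \left(-42\right) = \frac{1}{41} \cdot \frac{578}{137} \left(-42\right) = \frac{578}{5617} \left(-42\right) = - \frac{24276}{5617}$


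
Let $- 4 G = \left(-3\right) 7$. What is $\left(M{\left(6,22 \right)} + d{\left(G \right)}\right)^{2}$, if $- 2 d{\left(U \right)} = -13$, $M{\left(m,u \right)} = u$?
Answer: $\frac{3249}{4} \approx 812.25$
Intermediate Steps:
$G = \frac{21}{4}$ ($G = - \frac{\left(-3\right) 7}{4} = \left(- \frac{1}{4}\right) \left(-21\right) = \frac{21}{4} \approx 5.25$)
$d{\left(U \right)} = \frac{13}{2}$ ($d{\left(U \right)} = \left(- \frac{1}{2}\right) \left(-13\right) = \frac{13}{2}$)
$\left(M{\left(6,22 \right)} + d{\left(G \right)}\right)^{2} = \left(22 + \frac{13}{2}\right)^{2} = \left(\frac{57}{2}\right)^{2} = \frac{3249}{4}$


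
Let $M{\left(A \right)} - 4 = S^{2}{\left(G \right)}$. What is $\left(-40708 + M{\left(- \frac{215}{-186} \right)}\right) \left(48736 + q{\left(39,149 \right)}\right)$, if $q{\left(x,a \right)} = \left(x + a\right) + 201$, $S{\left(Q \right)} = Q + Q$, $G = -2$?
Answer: $-1998798000$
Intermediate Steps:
$S{\left(Q \right)} = 2 Q$
$q{\left(x,a \right)} = 201 + a + x$ ($q{\left(x,a \right)} = \left(a + x\right) + 201 = 201 + a + x$)
$M{\left(A \right)} = 20$ ($M{\left(A \right)} = 4 + \left(2 \left(-2\right)\right)^{2} = 4 + \left(-4\right)^{2} = 4 + 16 = 20$)
$\left(-40708 + M{\left(- \frac{215}{-186} \right)}\right) \left(48736 + q{\left(39,149 \right)}\right) = \left(-40708 + 20\right) \left(48736 + \left(201 + 149 + 39\right)\right) = - 40688 \left(48736 + 389\right) = \left(-40688\right) 49125 = -1998798000$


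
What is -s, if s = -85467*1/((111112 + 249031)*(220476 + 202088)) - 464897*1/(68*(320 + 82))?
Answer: 17687409858110189/1040021811099768 ≈ 17.007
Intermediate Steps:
s = -17687409858110189/1040021811099768 (s = -85467/(422564*360143) - 464897/(68*402) = -85467/152183466652 - 464897/27336 = -17687409858110189/1040021811099768 ≈ -17.007)
-s = -1*(-17687409858110189/1040021811099768) = 17687409858110189/1040021811099768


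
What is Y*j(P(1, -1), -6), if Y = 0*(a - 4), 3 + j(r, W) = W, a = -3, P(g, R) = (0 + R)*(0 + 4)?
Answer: 0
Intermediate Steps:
P(g, R) = 4*R (P(g, R) = R*4 = 4*R)
j(r, W) = -3 + W
Y = 0 (Y = 0*(-3 - 4) = 0*(-7) = 0)
Y*j(P(1, -1), -6) = 0*(-3 - 6) = 0*(-9) = 0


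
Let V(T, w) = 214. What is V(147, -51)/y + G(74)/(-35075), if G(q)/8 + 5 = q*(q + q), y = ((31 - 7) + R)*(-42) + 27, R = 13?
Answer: -141234602/53559525 ≈ -2.6370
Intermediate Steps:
y = -1527 (y = ((31 - 7) + 13)*(-42) + 27 = (24 + 13)*(-42) + 27 = 37*(-42) + 27 = -1554 + 27 = -1527)
G(q) = -40 + 16*q**2 (G(q) = -40 + 8*(q*(q + q)) = -40 + 8*(q*(2*q)) = -40 + 8*(2*q**2) = -40 + 16*q**2)
V(147, -51)/y + G(74)/(-35075) = 214/(-1527) + (-40 + 16*74**2)/(-35075) = 214*(-1/1527) + (-40 + 16*5476)*(-1/35075) = -214/1527 + (-40 + 87616)*(-1/35075) = -214/1527 + 87576*(-1/35075) = -214/1527 - 87576/35075 = -141234602/53559525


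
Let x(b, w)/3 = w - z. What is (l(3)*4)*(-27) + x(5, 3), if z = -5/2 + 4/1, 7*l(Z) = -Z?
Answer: 711/14 ≈ 50.786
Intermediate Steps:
l(Z) = -Z/7 (l(Z) = (-Z)/7 = -Z/7)
z = 3/2 (z = -5*½ + 4*1 = -5/2 + 4 = 3/2 ≈ 1.5000)
x(b, w) = -9/2 + 3*w (x(b, w) = 3*(w - 1*3/2) = 3*(w - 3/2) = 3*(-3/2 + w) = -9/2 + 3*w)
(l(3)*4)*(-27) + x(5, 3) = (-⅐*3*4)*(-27) + (-9/2 + 3*3) = -3/7*4*(-27) + (-9/2 + 9) = -12/7*(-27) + 9/2 = 324/7 + 9/2 = 711/14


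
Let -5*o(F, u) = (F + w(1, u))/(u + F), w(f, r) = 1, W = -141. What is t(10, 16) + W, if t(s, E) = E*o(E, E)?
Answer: -1427/10 ≈ -142.70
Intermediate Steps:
o(F, u) = -(1 + F)/(5*(F + u)) (o(F, u) = -(F + 1)/(5*(u + F)) = -(1 + F)/(5*(F + u)))
t(s, E) = -⅒ - E/10 (t(s, E) = E*((-1 - E)/(5*(E + E))) = E*((-1 - E)/(5*((2*E)))) = E*((1/(2*E))*(-1 - E)/5) = E*((-1 - E)/(10*E)) = -⅒ - E/10)
t(10, 16) + W = (-⅒ - ⅒*16) - 141 = (-⅒ - 8/5) - 141 = -17/10 - 141 = -1427/10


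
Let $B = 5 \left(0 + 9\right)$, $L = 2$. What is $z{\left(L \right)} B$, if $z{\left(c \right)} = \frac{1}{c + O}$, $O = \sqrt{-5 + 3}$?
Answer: $15 - \frac{15 i \sqrt{2}}{2} \approx 15.0 - 10.607 i$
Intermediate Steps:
$O = i \sqrt{2}$ ($O = \sqrt{-2} = i \sqrt{2} \approx 1.4142 i$)
$z{\left(c \right)} = \frac{1}{c + i \sqrt{2}}$
$B = 45$ ($B = 5 \cdot 9 = 45$)
$z{\left(L \right)} B = \frac{1}{2 + i \sqrt{2}} \cdot 45 = \frac{45}{2 + i \sqrt{2}}$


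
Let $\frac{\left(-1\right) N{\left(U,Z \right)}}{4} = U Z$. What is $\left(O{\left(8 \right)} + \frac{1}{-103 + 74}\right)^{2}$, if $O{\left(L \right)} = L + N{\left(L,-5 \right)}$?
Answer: $\frac{23726641}{841} \approx 28212.0$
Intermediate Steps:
$N{\left(U,Z \right)} = - 4 U Z$
$O{\left(L \right)} = 21 L$ ($O{\left(L \right)} = L - 4 L \left(-5\right) = L + 20 L = 21 L$)
$\left(O{\left(8 \right)} + \frac{1}{-103 + 74}\right)^{2} = \left(21 \cdot 8 + \frac{1}{-103 + 74}\right)^{2} = \left(168 + \frac{1}{-29}\right)^{2} = \left(168 - \frac{1}{29}\right)^{2} = \left(\frac{4871}{29}\right)^{2} = \frac{23726641}{841}$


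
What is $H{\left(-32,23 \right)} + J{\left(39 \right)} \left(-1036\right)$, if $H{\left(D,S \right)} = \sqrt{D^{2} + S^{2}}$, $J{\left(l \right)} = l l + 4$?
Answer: $-1579900 + \sqrt{1553} \approx -1.5799 \cdot 10^{6}$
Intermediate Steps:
$J{\left(l \right)} = 4 + l^{2}$ ($J{\left(l \right)} = l^{2} + 4 = 4 + l^{2}$)
$H{\left(-32,23 \right)} + J{\left(39 \right)} \left(-1036\right) = \sqrt{\left(-32\right)^{2} + 23^{2}} + \left(4 + 39^{2}\right) \left(-1036\right) = \sqrt{1024 + 529} + \left(4 + 1521\right) \left(-1036\right) = \sqrt{1553} + 1525 \left(-1036\right) = \sqrt{1553} - 1579900 = -1579900 + \sqrt{1553}$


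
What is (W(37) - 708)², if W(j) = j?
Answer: 450241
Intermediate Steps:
(W(37) - 708)² = (37 - 708)² = (-671)² = 450241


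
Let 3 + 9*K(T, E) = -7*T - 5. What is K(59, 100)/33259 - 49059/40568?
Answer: -34921517/28843848 ≈ -1.2107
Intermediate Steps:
K(T, E) = -8/9 - 7*T/9 (K(T, E) = -1/3 + (-7*T - 5)/9 = -1/3 + (-5 - 7*T)/9 = -1/3 + (-5/9 - 7*T/9) = -8/9 - 7*T/9)
K(59, 100)/33259 - 49059/40568 = (-8/9 - 7/9*59)/33259 - 49059/40568 = (-8/9 - 413/9)*(1/33259) - 49059*1/40568 = -421/9*1/33259 - 49059/40568 = -1/711 - 49059/40568 = -34921517/28843848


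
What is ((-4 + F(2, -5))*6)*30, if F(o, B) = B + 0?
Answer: -1620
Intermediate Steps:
F(o, B) = B
((-4 + F(2, -5))*6)*30 = ((-4 - 5)*6)*30 = -9*6*30 = -54*30 = -1620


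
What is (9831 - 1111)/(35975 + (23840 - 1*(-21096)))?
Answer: 8720/80911 ≈ 0.10777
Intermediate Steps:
(9831 - 1111)/(35975 + (23840 - 1*(-21096))) = 8720/(35975 + (23840 + 21096)) = 8720/(35975 + 44936) = 8720/80911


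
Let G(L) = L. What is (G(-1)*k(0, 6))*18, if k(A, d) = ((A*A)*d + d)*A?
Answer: 0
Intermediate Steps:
k(A, d) = A*(d + d*A²) (k(A, d) = (A²*d + d)*A = (d*A² + d)*A = (d + d*A²)*A = A*(d + d*A²))
(G(-1)*k(0, 6))*18 = -0*6*(1 + 0²)*18 = -0*6*(1 + 0)*18 = -0*6*18 = -1*0*18 = 0*18 = 0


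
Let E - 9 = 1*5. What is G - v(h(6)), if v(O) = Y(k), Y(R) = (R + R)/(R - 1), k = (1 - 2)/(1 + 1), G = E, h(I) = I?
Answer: 40/3 ≈ 13.333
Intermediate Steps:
E = 14 (E = 9 + 1*5 = 9 + 5 = 14)
G = 14
k = -1/2 ≈ -0.50000
Y(R) = 2*R/(-1 + R) (Y(R) = (2*R)/(-1 + R) = 2*R/(-1 + R))
v(O) = 2/3 (v(O) = 2*(-1/2)/(-1 - 1/2) = 2*(-1/2)/(-3/2) = 2*(-1/2)*(-2/3) = 2/3)
G - v(h(6)) = 14 - 1*2/3 = 14 - 2/3 = 40/3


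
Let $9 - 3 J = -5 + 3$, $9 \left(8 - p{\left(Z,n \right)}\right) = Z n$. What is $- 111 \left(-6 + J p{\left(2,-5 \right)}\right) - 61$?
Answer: $- \frac{27929}{9} \approx -3103.2$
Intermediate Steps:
$p{\left(Z,n \right)} = 8 - \frac{Z n}{9}$
$J = \frac{11}{3}$ ($J = 3 - \frac{-5 + 3}{3} = 3 - - \frac{2}{3} = 3 + \frac{2}{3} = \frac{11}{3} \approx 3.6667$)
$- 111 \left(-6 + J p{\left(2,-5 \right)}\right) - 61 = - 111 \left(-6 + \frac{11 \left(8 - \frac{2}{9} \left(-5\right)\right)}{3}\right) - 61 = - 111 \left(-6 + \frac{11 \left(8 + \frac{10}{9}\right)}{3}\right) - 61 = - 111 \left(-6 + \frac{11}{3} \cdot \frac{82}{9}\right) - 61 = - 111 \left(-6 + \frac{902}{27}\right) - 61 = \left(-111\right) \frac{740}{27} - 61 = - \frac{27380}{9} - 61 = - \frac{27929}{9}$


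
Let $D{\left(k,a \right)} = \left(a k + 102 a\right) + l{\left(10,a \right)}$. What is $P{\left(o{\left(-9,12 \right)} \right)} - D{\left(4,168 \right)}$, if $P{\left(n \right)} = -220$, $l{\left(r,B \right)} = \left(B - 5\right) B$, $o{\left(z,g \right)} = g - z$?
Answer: $-45412$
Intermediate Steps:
$l{\left(r,B \right)} = B \left(-5 + B\right)$ ($l{\left(r,B \right)} = \left(-5 + B\right) B = B \left(-5 + B\right)$)
$D{\left(k,a \right)} = 102 a + a k + a \left(-5 + a\right)$ ($D{\left(k,a \right)} = \left(a k + 102 a\right) + a \left(-5 + a\right) = \left(102 a + a k\right) + a \left(-5 + a\right) = 102 a + a k + a \left(-5 + a\right)$)
$P{\left(o{\left(-9,12 \right)} \right)} - D{\left(4,168 \right)} = -220 - 168 \left(97 + 168 + 4\right) = -220 - 168 \cdot 269 = -220 - 45192 = -45412$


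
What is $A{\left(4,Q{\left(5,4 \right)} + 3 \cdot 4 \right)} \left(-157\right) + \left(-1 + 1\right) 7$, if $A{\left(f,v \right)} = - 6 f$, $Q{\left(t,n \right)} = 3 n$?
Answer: $3768$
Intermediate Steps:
$A{\left(4,Q{\left(5,4 \right)} + 3 \cdot 4 \right)} \left(-157\right) + \left(-1 + 1\right) 7 = \left(-6\right) 4 \left(-157\right) + \left(-1 + 1\right) 7 = \left(-24\right) \left(-157\right) + 0 \cdot 7 = 3768 + 0 = 3768$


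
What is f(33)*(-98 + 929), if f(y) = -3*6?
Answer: -14958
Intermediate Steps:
f(y) = -18
f(33)*(-98 + 929) = -18*(-98 + 929) = -18*831 = -14958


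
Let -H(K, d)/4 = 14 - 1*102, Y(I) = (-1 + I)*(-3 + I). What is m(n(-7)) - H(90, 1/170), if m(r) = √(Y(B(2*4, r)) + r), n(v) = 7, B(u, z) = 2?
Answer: -352 + √6 ≈ -349.55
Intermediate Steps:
H(K, d) = 352 (H(K, d) = -4*(14 - 1*102) = -4*(14 - 102) = -4*(-88) = 352)
m(r) = √(-1 + r) (m(r) = √((3 + 2² - 4*2) + r) = √((3 + 4 - 8) + r) = √(-1 + r))
m(n(-7)) - H(90, 1/170) = √(-1 + 7) - 1*352 = √6 - 352 = -352 + √6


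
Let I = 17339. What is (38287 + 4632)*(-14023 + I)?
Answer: 142319404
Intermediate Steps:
(38287 + 4632)*(-14023 + I) = (38287 + 4632)*(-14023 + 17339) = 42919*3316 = 142319404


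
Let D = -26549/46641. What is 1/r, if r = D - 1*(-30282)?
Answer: 46641/1412356213 ≈ 3.3024e-5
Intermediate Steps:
D = -26549/46641 (D = -26549*1/46641 = -26549/46641 ≈ -0.56922)
r = 1412356213/46641 (r = -26549/46641 - 1*(-30282) = -26549/46641 + 30282 = 1412356213/46641 ≈ 30281.)
1/r = 1/(1412356213/46641) = 46641/1412356213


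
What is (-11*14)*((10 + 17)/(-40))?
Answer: 2079/20 ≈ 103.95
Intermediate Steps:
(-11*14)*((10 + 17)/(-40)) = -4158*(-1)/40 = -154*(-27/40) = 2079/20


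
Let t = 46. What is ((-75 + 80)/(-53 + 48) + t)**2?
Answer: 2025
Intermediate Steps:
((-75 + 80)/(-53 + 48) + t)**2 = ((-75 + 80)/(-53 + 48) + 46)**2 = (5/(-5) + 46)**2 = (5*(-1/5) + 46)**2 = (-1 + 46)**2 = 45**2 = 2025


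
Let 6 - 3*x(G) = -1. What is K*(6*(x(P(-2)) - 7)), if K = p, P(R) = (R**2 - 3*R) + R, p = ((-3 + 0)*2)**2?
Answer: -1008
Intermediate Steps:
p = 36 (p = (-3*2)**2 = (-6)**2 = 36)
P(R) = R**2 - 2*R
K = 36
x(G) = 7/3 (x(G) = 2 - 1/3*(-1) = 2 + 1/3 = 7/3)
K*(6*(x(P(-2)) - 7)) = 36*(6*(7/3 - 7)) = 36*(6*(-14/3)) = 36*(-28) = -1008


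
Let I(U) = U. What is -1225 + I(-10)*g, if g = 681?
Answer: -8035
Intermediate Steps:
-1225 + I(-10)*g = -1225 - 10*681 = -1225 - 6810 = -8035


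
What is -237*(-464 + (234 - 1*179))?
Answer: 96933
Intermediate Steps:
-237*(-464 + (234 - 1*179)) = -237*(-464 + (234 - 179)) = -237*(-464 + 55) = -237*(-409) = 96933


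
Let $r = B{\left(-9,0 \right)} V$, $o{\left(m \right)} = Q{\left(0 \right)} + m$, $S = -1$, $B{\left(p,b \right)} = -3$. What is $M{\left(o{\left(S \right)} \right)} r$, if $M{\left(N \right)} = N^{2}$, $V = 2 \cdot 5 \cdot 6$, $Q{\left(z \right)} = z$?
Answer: $-180$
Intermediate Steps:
$V = 60$ ($V = 10 \cdot 6 = 60$)
$o{\left(m \right)} = m$ ($o{\left(m \right)} = 0 + m = m$)
$r = -180$ ($r = \left(-3\right) 60 = -180$)
$M{\left(o{\left(S \right)} \right)} r = \left(-1\right)^{2} \left(-180\right) = 1 \left(-180\right) = -180$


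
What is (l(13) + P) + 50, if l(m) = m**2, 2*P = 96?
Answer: 267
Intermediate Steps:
P = 48 (P = (1/2)*96 = 48)
(l(13) + P) + 50 = (13**2 + 48) + 50 = (169 + 48) + 50 = 217 + 50 = 267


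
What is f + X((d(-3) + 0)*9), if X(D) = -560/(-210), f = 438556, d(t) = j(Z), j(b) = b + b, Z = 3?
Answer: 1315676/3 ≈ 4.3856e+5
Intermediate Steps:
j(b) = 2*b
d(t) = 6 (d(t) = 2*3 = 6)
X(D) = 8/3 (X(D) = -560*(-1/210) = 8/3)
f + X((d(-3) + 0)*9) = 438556 + 8/3 = 1315676/3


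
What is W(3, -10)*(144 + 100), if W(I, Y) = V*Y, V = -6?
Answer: 14640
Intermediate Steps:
W(I, Y) = -6*Y
W(3, -10)*(144 + 100) = (-6*(-10))*(144 + 100) = 60*244 = 14640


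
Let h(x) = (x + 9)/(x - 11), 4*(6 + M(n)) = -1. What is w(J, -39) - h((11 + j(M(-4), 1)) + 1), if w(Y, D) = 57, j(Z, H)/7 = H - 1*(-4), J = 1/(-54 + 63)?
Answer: 499/9 ≈ 55.444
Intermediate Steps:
M(n) = -25/4 (M(n) = -6 + (¼)*(-1) = -6 - ¼ = -25/4)
J = ⅑ (J = 1/9 = ⅑ ≈ 0.11111)
j(Z, H) = 28 + 7*H (j(Z, H) = 7*(H - 1*(-4)) = 7*(H + 4) = 7*(4 + H) = 28 + 7*H)
h(x) = (9 + x)/(-11 + x)
w(J, -39) - h((11 + j(M(-4), 1)) + 1) = 57 - (9 + ((11 + (28 + 7*1)) + 1))/(-11 + ((11 + (28 + 7*1)) + 1)) = 57 - (9 + ((11 + (28 + 7)) + 1))/(-11 + ((11 + (28 + 7)) + 1)) = 57 - (9 + ((11 + 35) + 1))/(-11 + ((11 + 35) + 1)) = 57 - (9 + (46 + 1))/(-11 + (46 + 1)) = 57 - (9 + 47)/(-11 + 47) = 57 - 56/36 = 57 - 1*14/9 = 57 - 14/9 = 499/9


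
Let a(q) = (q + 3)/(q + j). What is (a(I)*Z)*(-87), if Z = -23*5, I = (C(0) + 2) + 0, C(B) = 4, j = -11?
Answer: -18009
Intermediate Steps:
I = 6 (I = (4 + 2) + 0 = 6 + 0 = 6)
a(q) = (3 + q)/(-11 + q) (a(q) = (q + 3)/(q - 11) = (3 + q)/(-11 + q))
Z = -115
(a(I)*Z)*(-87) = (((3 + 6)/(-11 + 6))*(-115))*(-87) = ((9/(-5))*(-115))*(-87) = (-⅕*9*(-115))*(-87) = -9/5*(-115)*(-87) = 207*(-87) = -18009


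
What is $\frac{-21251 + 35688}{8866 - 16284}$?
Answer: $- \frac{14437}{7418} \approx -1.9462$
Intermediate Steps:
$\frac{-21251 + 35688}{8866 - 16284} = \frac{14437}{-7418} = 14437 \left(- \frac{1}{7418}\right) = - \frac{14437}{7418}$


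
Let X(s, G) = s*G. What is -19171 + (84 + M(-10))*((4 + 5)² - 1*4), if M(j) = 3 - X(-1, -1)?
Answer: -12549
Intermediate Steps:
X(s, G) = G*s
M(j) = 2 (M(j) = 3 - (-1)*(-1) = 3 - 1*1 = 3 - 1 = 2)
-19171 + (84 + M(-10))*((4 + 5)² - 1*4) = -19171 + (84 + 2)*((4 + 5)² - 1*4) = -19171 + 86*(9² - 4) = -19171 + 86*(81 - 4) = -19171 + 86*77 = -19171 + 6622 = -12549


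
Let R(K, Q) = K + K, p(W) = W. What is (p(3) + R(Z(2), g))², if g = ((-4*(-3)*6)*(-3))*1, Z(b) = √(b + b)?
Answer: 49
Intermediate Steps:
Z(b) = √2*√b (Z(b) = √(2*b) = √2*√b)
g = -216 (g = ((12*6)*(-3))*1 = (72*(-3))*1 = -216*1 = -216)
R(K, Q) = 2*K
(p(3) + R(Z(2), g))² = (3 + 2*(√2*√2))² = (3 + 2*2)² = (3 + 4)² = 7² = 49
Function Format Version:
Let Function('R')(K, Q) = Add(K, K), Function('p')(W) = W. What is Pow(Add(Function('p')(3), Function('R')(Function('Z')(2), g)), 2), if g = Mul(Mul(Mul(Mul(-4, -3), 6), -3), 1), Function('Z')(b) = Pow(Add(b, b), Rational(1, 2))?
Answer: 49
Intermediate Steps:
Function('Z')(b) = Mul(Pow(2, Rational(1, 2)), Pow(b, Rational(1, 2))) (Function('Z')(b) = Pow(Mul(2, b), Rational(1, 2)) = Mul(Pow(2, Rational(1, 2)), Pow(b, Rational(1, 2))))
g = -216 (g = Mul(Mul(Mul(12, 6), -3), 1) = Mul(Mul(72, -3), 1) = Mul(-216, 1) = -216)
Function('R')(K, Q) = Mul(2, K)
Pow(Add(Function('p')(3), Function('R')(Function('Z')(2), g)), 2) = Pow(Add(3, Mul(2, Mul(Pow(2, Rational(1, 2)), Pow(2, Rational(1, 2))))), 2) = Pow(Add(3, Mul(2, 2)), 2) = Pow(Add(3, 4), 2) = Pow(7, 2) = 49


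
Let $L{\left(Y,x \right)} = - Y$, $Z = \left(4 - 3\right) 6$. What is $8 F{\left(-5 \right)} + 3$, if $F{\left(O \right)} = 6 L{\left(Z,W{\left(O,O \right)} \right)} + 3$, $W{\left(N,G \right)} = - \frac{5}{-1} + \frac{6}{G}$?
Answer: $-261$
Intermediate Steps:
$Z = 6$ ($Z = 1 \cdot 6 = 6$)
$W{\left(N,G \right)} = 5 + \frac{6}{G}$ ($W{\left(N,G \right)} = \left(-5\right) \left(-1\right) + \frac{6}{G} = 5 + \frac{6}{G}$)
$F{\left(O \right)} = -33$ ($F{\left(O \right)} = 6 \left(\left(-1\right) 6\right) + 3 = 6 \left(-6\right) + 3 = -36 + 3 = -33$)
$8 F{\left(-5 \right)} + 3 = 8 \left(-33\right) + 3 = -264 + 3 = -261$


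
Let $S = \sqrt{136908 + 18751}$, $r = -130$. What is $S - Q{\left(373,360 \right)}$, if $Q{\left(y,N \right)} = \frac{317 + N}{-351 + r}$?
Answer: $\frac{677}{481} + \sqrt{155659} \approx 395.94$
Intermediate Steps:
$Q{\left(y,N \right)} = - \frac{317}{481} - \frac{N}{481}$ ($Q{\left(y,N \right)} = \frac{317 + N}{-351 - 130} = \frac{317 + N}{-481} = \left(317 + N\right) \left(- \frac{1}{481}\right) = - \frac{317}{481} - \frac{N}{481}$)
$S = \sqrt{155659} \approx 394.54$
$S - Q{\left(373,360 \right)} = \sqrt{155659} - \left(- \frac{317}{481} - \frac{360}{481}\right) = \sqrt{155659} - - \frac{677}{481} = \sqrt{155659} + \frac{677}{481} = \frac{677}{481} + \sqrt{155659}$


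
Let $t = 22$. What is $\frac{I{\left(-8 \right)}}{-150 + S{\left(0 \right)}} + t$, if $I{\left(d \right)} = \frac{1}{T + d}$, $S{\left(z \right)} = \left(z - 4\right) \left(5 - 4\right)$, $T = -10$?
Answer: $\frac{60985}{2772} \approx 22.0$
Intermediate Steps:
$S{\left(z \right)} = -4 + z$ ($S{\left(z \right)} = \left(-4 + z\right) 1 = -4 + z$)
$I{\left(d \right)} = \frac{1}{-10 + d}$
$\frac{I{\left(-8 \right)}}{-150 + S{\left(0 \right)}} + t = \frac{1}{\left(-10 - 8\right) \left(-150 + \left(-4 + 0\right)\right)} + 22 = \frac{1}{\left(-18\right) \left(-150 - 4\right)} + 22 = - \frac{1}{18 \left(-154\right)} + 22 = \left(- \frac{1}{18}\right) \left(- \frac{1}{154}\right) + 22 = \frac{1}{2772} + 22 = \frac{60985}{2772}$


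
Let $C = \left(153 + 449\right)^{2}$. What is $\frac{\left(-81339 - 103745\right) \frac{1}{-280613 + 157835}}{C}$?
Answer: $\frac{46271}{11123809578} \approx 4.1596 \cdot 10^{-6}$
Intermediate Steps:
$C = 362404$ ($C = 602^{2} = 362404$)
$\frac{\left(-81339 - 103745\right) \frac{1}{-280613 + 157835}}{C} = \frac{\left(-81339 - 103745\right) \frac{1}{-280613 + 157835}}{362404} = - \frac{185084}{-122778} \cdot \frac{1}{362404} = \left(-185084\right) \left(- \frac{1}{122778}\right) \frac{1}{362404} = \frac{92542}{61389} \cdot \frac{1}{362404} = \frac{46271}{11123809578}$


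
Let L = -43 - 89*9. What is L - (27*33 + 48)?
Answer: -1783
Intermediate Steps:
L = -844 (L = -43 - 801 = -844)
L - (27*33 + 48) = -844 - (27*33 + 48) = -844 - (891 + 48) = -844 - 1*939 = -844 - 939 = -1783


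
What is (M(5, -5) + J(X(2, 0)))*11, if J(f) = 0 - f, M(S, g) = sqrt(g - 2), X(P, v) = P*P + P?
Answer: -66 + 11*I*sqrt(7) ≈ -66.0 + 29.103*I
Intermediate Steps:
X(P, v) = P + P**2 (X(P, v) = P**2 + P = P + P**2)
M(S, g) = sqrt(-2 + g)
J(f) = -f
(M(5, -5) + J(X(2, 0)))*11 = (sqrt(-2 - 5) - 2*(1 + 2))*11 = (sqrt(-7) - 2*3)*11 = (I*sqrt(7) - 1*6)*11 = (I*sqrt(7) - 6)*11 = (-6 + I*sqrt(7))*11 = -66 + 11*I*sqrt(7)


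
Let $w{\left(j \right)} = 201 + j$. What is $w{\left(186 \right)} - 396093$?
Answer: $-395706$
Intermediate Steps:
$w{\left(186 \right)} - 396093 = \left(201 + 186\right) - 396093 = 387 - 396093 = -395706$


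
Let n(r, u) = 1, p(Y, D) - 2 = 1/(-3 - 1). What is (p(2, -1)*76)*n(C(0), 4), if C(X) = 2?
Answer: 133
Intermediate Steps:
p(Y, D) = 7/4 (p(Y, D) = 2 + 1/(-3 - 1) = 2 + 1/(-4) = 2 - 1/4 = 7/4)
(p(2, -1)*76)*n(C(0), 4) = ((7/4)*76)*1 = 133*1 = 133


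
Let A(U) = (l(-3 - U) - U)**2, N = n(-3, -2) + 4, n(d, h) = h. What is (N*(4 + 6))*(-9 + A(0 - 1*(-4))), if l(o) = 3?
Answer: -160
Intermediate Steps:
N = 2 (N = -2 + 4 = 2)
A(U) = (3 - U)**2
(N*(4 + 6))*(-9 + A(0 - 1*(-4))) = (2*(4 + 6))*(-9 + (-3 + (0 - 1*(-4)))**2) = (2*10)*(-9 + (-3 + (0 + 4))**2) = 20*(-9 + (-3 + 4)**2) = 20*(-9 + 1**2) = 20*(-9 + 1) = 20*(-8) = -160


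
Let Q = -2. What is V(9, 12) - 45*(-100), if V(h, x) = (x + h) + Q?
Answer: 4519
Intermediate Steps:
V(h, x) = -2 + h + x (V(h, x) = (x + h) - 2 = (h + x) - 2 = -2 + h + x)
V(9, 12) - 45*(-100) = (-2 + 9 + 12) - 45*(-100) = 19 + 4500 = 4519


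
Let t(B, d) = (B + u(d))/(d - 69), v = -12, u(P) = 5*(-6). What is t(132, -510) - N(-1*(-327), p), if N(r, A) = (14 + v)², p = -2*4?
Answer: -806/193 ≈ -4.1762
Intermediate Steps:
u(P) = -30
t(B, d) = (-30 + B)/(-69 + d) (t(B, d) = (B - 30)/(d - 69) = (-30 + B)/(-69 + d))
p = -8
N(r, A) = 4 (N(r, A) = (14 - 12)² = 2² = 4)
t(132, -510) - N(-1*(-327), p) = (-30 + 132)/(-69 - 510) - 1*4 = 102/(-579) - 4 = -1/579*102 - 4 = -34/193 - 4 = -806/193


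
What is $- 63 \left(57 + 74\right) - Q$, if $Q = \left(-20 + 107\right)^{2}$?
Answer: $-15822$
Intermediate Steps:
$Q = 7569$ ($Q = 87^{2} = 7569$)
$- 63 \left(57 + 74\right) - Q = - 63 \left(57 + 74\right) - 7569 = \left(-63\right) 131 - 7569 = -8253 - 7569 = -15822$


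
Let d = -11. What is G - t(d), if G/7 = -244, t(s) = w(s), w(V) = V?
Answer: -1697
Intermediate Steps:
t(s) = s
G = -1708 (G = 7*(-244) = -1708)
G - t(d) = -1708 - 1*(-11) = -1708 + 11 = -1697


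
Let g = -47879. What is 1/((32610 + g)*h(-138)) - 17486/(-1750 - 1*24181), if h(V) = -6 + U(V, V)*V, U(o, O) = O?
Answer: 5083026681961/7537914077682 ≈ 0.67433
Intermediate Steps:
h(V) = -6 + V**2 (h(V) = -6 + V*V = -6 + V**2)
1/((32610 + g)*h(-138)) - 17486/(-1750 - 1*24181) = 1/((32610 - 47879)*(-6 + (-138)**2)) - 17486/(-1750 - 1*24181) = 1/((-15269)*(-6 + 19044)) - 17486/(-1750 - 24181) = -1/15269/19038 - 17486/(-25931) = -1/15269*1/19038 - 17486*(-1/25931) = -1/290691222 + 17486/25931 = 5083026681961/7537914077682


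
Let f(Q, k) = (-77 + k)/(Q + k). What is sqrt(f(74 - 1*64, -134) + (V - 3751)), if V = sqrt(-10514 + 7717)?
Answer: sqrt(-14412303 + 3844*I*sqrt(2797))/62 ≈ 0.43185 + 61.233*I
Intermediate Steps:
V = I*sqrt(2797) (V = sqrt(-2797) = I*sqrt(2797) ≈ 52.887*I)
f(Q, k) = (-77 + k)/(Q + k)
sqrt(f(74 - 1*64, -134) + (V - 3751)) = sqrt((-77 - 134)/((74 - 1*64) - 134) + (I*sqrt(2797) - 3751)) = sqrt(-211/((74 - 64) - 134) + (-3751 + I*sqrt(2797))) = sqrt(-211/(10 - 134) + (-3751 + I*sqrt(2797))) = sqrt(-211/(-124) + (-3751 + I*sqrt(2797))) = sqrt(-1/124*(-211) + (-3751 + I*sqrt(2797))) = sqrt(211/124 + (-3751 + I*sqrt(2797))) = sqrt(-464913/124 + I*sqrt(2797))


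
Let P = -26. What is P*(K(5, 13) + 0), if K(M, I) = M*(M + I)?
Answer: -2340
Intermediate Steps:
K(M, I) = M*(I + M)
P*(K(5, 13) + 0) = -26*(5*(13 + 5) + 0) = -26*(5*18 + 0) = -26*(90 + 0) = -26*90 = -2340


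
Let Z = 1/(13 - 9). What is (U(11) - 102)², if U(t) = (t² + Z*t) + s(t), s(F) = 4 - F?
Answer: 3481/16 ≈ 217.56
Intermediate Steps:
Z = ¼ (Z = 1/4 = ¼ ≈ 0.25000)
U(t) = 4 + t² - 3*t/4 (U(t) = (t² + t/4) + (4 - t) = 4 + t² - 3*t/4)
(U(11) - 102)² = ((4 + 11² - ¾*11) - 102)² = ((4 + 121 - 33/4) - 102)² = (467/4 - 102)² = (59/4)² = 3481/16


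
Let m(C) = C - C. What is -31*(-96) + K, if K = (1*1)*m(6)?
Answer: 2976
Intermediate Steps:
m(C) = 0
K = 0 (K = (1*1)*0 = 1*0 = 0)
-31*(-96) + K = -31*(-96) + 0 = 2976 + 0 = 2976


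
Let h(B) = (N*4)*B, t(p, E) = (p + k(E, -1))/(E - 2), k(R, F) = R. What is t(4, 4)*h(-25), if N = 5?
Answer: -2000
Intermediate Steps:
t(p, E) = (E + p)/(-2 + E) (t(p, E) = (p + E)/(E - 2) = (E + p)/(-2 + E))
h(B) = 20*B (h(B) = (5*4)*B = 20*B)
t(4, 4)*h(-25) = ((4 + 4)/(-2 + 4))*(20*(-25)) = (8/2)*(-500) = ((½)*8)*(-500) = 4*(-500) = -2000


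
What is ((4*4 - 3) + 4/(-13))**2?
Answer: 27225/169 ≈ 161.09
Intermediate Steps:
((4*4 - 3) + 4/(-13))**2 = ((16 - 3) + 4*(-1/13))**2 = (13 - 4/13)**2 = (165/13)**2 = 27225/169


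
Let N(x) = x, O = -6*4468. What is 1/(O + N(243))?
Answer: -1/26565 ≈ -3.7644e-5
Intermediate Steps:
O = -26808
1/(O + N(243)) = 1/(-26808 + 243) = 1/(-26565) = -1/26565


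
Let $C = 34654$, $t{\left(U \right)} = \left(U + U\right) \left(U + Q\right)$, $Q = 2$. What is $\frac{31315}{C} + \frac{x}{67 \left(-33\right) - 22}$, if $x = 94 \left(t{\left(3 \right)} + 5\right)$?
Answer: $- \frac{6297895}{11054626} \approx -0.56971$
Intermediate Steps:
$t{\left(U \right)} = 2 U \left(2 + U\right)$ ($t{\left(U \right)} = \left(U + U\right) \left(U + 2\right) = 2 U \left(2 + U\right)$)
$x = 3290$ ($x = 94 \left(2 \cdot 3 \left(2 + 3\right) + 5\right) = 94 \left(2 \cdot 3 \cdot 5 + 5\right) = 94 \left(30 + 5\right) = 94 \cdot 35 = 3290$)
$\frac{31315}{C} + \frac{x}{67 \left(-33\right) - 22} = \frac{31315}{34654} + \frac{3290}{67 \left(-33\right) - 22} = 31315 \cdot \frac{1}{34654} + \frac{3290}{-2211 - 22} = \frac{31315}{34654} + \frac{3290}{-2233} = \frac{31315}{34654} + 3290 \left(- \frac{1}{2233}\right) = \frac{31315}{34654} - \frac{470}{319} = - \frac{6297895}{11054626}$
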